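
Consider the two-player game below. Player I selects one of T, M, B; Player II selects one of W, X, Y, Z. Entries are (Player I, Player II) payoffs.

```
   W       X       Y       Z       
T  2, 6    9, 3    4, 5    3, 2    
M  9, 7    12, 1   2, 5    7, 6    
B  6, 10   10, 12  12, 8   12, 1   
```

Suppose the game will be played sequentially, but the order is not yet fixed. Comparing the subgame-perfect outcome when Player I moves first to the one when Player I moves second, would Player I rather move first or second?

If Player I leads: Player II's best replies are T→W, M→W, B→X; Player I's induced payoffs 2, 9, 10; outcome (B, X), payoffs (10, 12).
If Player II leads: Player I's best replies are W→M, X→M, Y→B, Z→B; Player II's induced payoffs 7, 1, 8, 1; outcome (B, Y), payoffs (12, 8).
Player I gets 10 moving first and 12 moving second, so Player I prefers to move second.

second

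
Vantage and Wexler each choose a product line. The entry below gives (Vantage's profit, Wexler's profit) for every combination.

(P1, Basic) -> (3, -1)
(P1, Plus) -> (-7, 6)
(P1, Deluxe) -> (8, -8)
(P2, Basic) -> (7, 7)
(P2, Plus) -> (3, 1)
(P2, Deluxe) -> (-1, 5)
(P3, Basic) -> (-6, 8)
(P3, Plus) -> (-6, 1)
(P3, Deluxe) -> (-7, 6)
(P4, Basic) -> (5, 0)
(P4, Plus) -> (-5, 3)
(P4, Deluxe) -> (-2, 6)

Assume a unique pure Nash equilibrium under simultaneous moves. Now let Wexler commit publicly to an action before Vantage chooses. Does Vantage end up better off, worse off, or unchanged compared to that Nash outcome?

unchanged

Vantage best-responds to each possible Wexler move:
- Basic → Vantage plays P2 (best of 3, 7, -6, 5); Wexler gets 7.
- Plus → Vantage plays P2 (best of -7, 3, -6, -5); Wexler gets 1.
- Deluxe → Vantage plays P1 (best of 8, -1, -7, -2); Wexler gets -8.
Maximizing over 7, 1, -8, Wexler chooses Basic. Subgame-perfect outcome: (P2, Basic) with payoffs (7, 7).
Now find the simultaneous Nash equilibrium.
Vantage's best replies: Basic→P2; Plus→P2; Deluxe→P1.
Wexler's best replies: P1→Plus; P2→Basic; P3→Basic; P4→Deluxe.
The unique mutual best reply is (P2, Basic), giving (7, 7).
Vantage earns 7 sequentially versus 7 at the Nash outcome: unchanged.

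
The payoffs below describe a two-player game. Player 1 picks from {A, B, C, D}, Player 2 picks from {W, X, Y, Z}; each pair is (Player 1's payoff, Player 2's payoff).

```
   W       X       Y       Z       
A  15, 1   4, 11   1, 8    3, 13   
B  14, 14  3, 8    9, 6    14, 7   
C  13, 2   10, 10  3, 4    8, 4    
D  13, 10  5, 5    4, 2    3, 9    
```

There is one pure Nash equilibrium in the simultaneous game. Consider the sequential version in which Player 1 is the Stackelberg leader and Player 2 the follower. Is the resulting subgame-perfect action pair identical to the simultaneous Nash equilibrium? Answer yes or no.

no

Solve by backward induction (Player 1 leads).
- A: BR = Z, leader payoff 3.
- B: BR = W, leader payoff 14.
- C: BR = X, leader payoff 10.
- D: BR = W, leader payoff 13.
Among 3, 14, 10, 13, the best is 14 at B. Subgame-perfect outcome: (B, W) with payoffs (14, 14).
Now find the simultaneous Nash equilibrium.
Player 1's best replies: W→A; X→C; Y→B; Z→B.
Player 2's best replies: A→Z; B→W; C→X; D→W.
Only (C, X) has each player best-responding; Nash payoffs (10, 10).
Sequential outcome (B, W) differs from the Nash profile (C, X).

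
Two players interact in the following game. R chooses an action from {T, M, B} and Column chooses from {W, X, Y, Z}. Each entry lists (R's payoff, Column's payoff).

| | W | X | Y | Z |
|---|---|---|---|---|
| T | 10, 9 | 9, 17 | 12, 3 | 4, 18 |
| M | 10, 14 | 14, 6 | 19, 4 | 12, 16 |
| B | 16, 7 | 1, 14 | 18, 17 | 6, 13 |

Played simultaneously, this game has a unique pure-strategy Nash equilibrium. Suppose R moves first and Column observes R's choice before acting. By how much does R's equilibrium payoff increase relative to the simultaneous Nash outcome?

6

Work backward from Column's decision.
- T → Column plays Z (best of 9, 17, 3, 18); R gets 4.
- M → Column plays Z (best of 14, 6, 4, 16); R gets 12.
- B → Column plays Y (best of 7, 14, 17, 13); R gets 18.
Among 4, 12, 18, the best is 18 at B. Subgame-perfect outcome: (B, Y) with payoffs (18, 17).
For the simultaneous game, intersect best replies.
R's best replies: W→B; X→M; Y→M; Z→M.
Column's best replies: T→Z; M→Z; B→Y.
Only (M, Z) has each player best-responding; Nash payoffs (12, 16).
R's commitment gain: 18 − 12 = 6.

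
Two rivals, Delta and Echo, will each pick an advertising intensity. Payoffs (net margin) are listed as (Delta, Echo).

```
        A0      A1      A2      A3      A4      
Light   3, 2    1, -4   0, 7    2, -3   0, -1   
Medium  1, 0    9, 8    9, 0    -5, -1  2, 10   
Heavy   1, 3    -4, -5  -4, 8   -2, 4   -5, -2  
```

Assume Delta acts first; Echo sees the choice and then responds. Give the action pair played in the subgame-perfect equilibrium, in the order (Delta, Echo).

(Medium, A4)

Solve by backward induction (Delta leads).
- Light → Echo plays A2 (best of 2, -4, 7, -3, -1); Delta gets 0.
- Medium → Echo plays A4 (best of 0, 8, 0, -1, 10); Delta gets 2.
- Heavy → Echo plays A2 (best of 3, -5, 8, 4, -2); Delta gets -4.
Delta's induced payoffs are 0, 2, -4, so Delta commits to Medium. Subgame-perfect outcome: (Medium, A4) with payoffs (2, 10).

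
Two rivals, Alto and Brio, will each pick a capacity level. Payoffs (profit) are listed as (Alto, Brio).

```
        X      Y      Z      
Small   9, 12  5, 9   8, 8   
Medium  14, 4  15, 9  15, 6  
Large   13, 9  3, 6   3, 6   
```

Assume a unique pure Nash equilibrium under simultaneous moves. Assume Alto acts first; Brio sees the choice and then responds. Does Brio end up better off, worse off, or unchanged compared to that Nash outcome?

unchanged

Work backward from Brio's decision.
- Small: Brio compares 12, 9, 8 and picks X; Alto would get 9.
- Medium: Brio compares 4, 9, 6 and picks Y; Alto would get 15.
- Large: Brio compares 9, 6, 6 and picks X; Alto would get 13.
Among 9, 15, 13, the best is 15 at Medium. Subgame-perfect outcome: (Medium, Y) with payoffs (15, 9).
Now find the simultaneous Nash equilibrium.
Alto's best replies: X→Medium; Y→Medium; Z→Medium.
Brio's best replies: Small→X; Medium→Y; Large→X.
The unique mutual best reply is (Medium, Y), giving (15, 9).
Brio earns 9 sequentially versus 9 at the Nash outcome: unchanged.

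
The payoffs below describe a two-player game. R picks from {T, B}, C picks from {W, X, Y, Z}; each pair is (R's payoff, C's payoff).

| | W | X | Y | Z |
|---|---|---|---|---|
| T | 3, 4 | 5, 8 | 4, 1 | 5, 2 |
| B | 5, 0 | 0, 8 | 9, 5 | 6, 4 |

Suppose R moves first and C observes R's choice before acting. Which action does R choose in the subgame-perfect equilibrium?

Solve by backward induction (R leads).
- T: C compares 4, 8, 1, 2 and picks X; R would get 5.
- B: C compares 0, 8, 5, 4 and picks X; R would get 0.
Among 5, 0, the best is 5 at T. Subgame-perfect outcome: (T, X) with payoffs (5, 8).

T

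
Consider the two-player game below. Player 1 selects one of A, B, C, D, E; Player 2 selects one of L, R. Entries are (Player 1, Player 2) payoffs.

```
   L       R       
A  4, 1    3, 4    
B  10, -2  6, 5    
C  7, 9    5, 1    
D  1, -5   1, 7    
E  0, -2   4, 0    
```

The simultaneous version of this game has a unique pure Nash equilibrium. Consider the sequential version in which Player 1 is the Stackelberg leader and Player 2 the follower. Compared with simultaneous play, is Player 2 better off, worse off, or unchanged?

better off

Backward induction with Player 1 moving first.
- A → Player 2 plays R (best of 1, 4); Player 1 gets 3.
- B → Player 2 plays R (best of -2, 5); Player 1 gets 6.
- C → Player 2 plays L (best of 9, 1); Player 1 gets 7.
- D → Player 2 plays R (best of -5, 7); Player 1 gets 1.
- E → Player 2 plays R (best of -2, 0); Player 1 gets 4.
Maximizing over 3, 6, 7, 1, 4, Player 1 chooses C. Subgame-perfect outcome: (C, L) with payoffs (7, 9).
For the simultaneous game, intersect best replies.
Player 1's best replies: L→B; R→B.
Player 2's best replies: A→R; B→R; C→L; D→R; E→R.
The unique mutual best reply is (B, R), giving (6, 5).
Player 2 earns 9 sequentially versus 5 at the Nash outcome: better off.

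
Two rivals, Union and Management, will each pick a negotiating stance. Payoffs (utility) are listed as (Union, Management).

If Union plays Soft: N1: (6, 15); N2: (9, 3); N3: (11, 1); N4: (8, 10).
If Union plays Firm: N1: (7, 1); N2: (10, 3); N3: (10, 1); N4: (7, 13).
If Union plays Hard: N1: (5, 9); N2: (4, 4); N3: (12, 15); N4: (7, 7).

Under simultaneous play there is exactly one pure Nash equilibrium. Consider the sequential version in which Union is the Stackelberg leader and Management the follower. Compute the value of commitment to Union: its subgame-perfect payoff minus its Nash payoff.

0

Solve by backward induction (Union leads).
- Soft: Management compares 15, 3, 1, 10 and picks N1; Union would get 6.
- Firm: Management compares 1, 3, 1, 13 and picks N4; Union would get 7.
- Hard: Management compares 9, 4, 15, 7 and picks N3; Union would get 12.
Among 6, 7, 12, the best is 12 at Hard. Subgame-perfect outcome: (Hard, N3) with payoffs (12, 15).
For the simultaneous game, intersect best replies.
Union's best replies: N1→Firm; N2→Firm; N3→Hard; N4→Soft.
Management's best replies: Soft→N1; Firm→N4; Hard→N3.
Only (Hard, N3) has each player best-responding; Nash payoffs (12, 15).
Union's commitment gain: 12 − 12 = 0.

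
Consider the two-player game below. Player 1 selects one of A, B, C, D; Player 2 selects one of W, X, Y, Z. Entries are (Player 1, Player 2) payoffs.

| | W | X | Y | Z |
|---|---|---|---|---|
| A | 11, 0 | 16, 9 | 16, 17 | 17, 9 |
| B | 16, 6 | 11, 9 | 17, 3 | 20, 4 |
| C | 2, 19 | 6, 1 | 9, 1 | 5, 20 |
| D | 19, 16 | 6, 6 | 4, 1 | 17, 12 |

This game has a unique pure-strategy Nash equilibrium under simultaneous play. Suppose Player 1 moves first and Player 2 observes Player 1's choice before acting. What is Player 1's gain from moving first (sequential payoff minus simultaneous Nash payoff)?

0

Solve by backward induction (Player 1 leads).
- A: Player 2 compares 0, 9, 17, 9 and picks Y; Player 1 would get 16.
- B: Player 2 compares 6, 9, 3, 4 and picks X; Player 1 would get 11.
- C: Player 2 compares 19, 1, 1, 20 and picks Z; Player 1 would get 5.
- D: Player 2 compares 16, 6, 1, 12 and picks W; Player 1 would get 19.
Maximizing over 16, 11, 5, 19, Player 1 chooses D. Subgame-perfect outcome: (D, W) with payoffs (19, 16).
For the simultaneous game, intersect best replies.
Player 1's best replies: W→D; X→A; Y→B; Z→B.
Player 2's best replies: A→Y; B→X; C→Z; D→W.
Only (D, W) has each player best-responding; Nash payoffs (19, 16).
Player 1's commitment gain: 19 − 19 = 0.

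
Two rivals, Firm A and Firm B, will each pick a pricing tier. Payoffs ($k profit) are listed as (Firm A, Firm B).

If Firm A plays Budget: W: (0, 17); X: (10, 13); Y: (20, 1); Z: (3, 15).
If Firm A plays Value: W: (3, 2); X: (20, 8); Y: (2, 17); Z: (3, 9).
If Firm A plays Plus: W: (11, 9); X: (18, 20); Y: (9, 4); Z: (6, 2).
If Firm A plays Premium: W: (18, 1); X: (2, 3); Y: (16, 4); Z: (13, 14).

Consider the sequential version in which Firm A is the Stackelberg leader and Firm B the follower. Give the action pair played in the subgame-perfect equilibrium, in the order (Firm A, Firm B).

Backward induction with Firm A moving first.
- Budget: Firm B compares 17, 13, 1, 15 and picks W; Firm A would get 0.
- Value: Firm B compares 2, 8, 17, 9 and picks Y; Firm A would get 2.
- Plus: Firm B compares 9, 20, 4, 2 and picks X; Firm A would get 18.
- Premium: Firm B compares 1, 3, 4, 14 and picks Z; Firm A would get 13.
Among 0, 2, 18, 13, the best is 18 at Plus. Subgame-perfect outcome: (Plus, X) with payoffs (18, 20).

(Plus, X)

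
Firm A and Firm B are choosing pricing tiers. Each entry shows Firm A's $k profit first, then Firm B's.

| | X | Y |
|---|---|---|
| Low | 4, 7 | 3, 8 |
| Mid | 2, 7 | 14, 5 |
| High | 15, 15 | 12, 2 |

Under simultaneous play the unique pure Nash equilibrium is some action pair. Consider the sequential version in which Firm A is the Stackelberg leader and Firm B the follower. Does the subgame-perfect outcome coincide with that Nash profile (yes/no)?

yes

Firm B best-responds to each possible Firm A move:
- Low: Firm B compares 7, 8 and picks Y; Firm A would get 3.
- Mid: Firm B compares 7, 5 and picks X; Firm A would get 2.
- High: Firm B compares 15, 2 and picks X; Firm A would get 15.
Maximizing over 3, 2, 15, Firm A chooses High. Subgame-perfect outcome: (High, X) with payoffs (15, 15).
Now find the simultaneous Nash equilibrium.
Firm A's best replies: X→High; Y→Mid.
Firm B's best replies: Low→Y; Mid→X; High→X.
Only (High, X) has each player best-responding; Nash payoffs (15, 15).
Sequential outcome (High, X) coincides with the Nash profile (High, X).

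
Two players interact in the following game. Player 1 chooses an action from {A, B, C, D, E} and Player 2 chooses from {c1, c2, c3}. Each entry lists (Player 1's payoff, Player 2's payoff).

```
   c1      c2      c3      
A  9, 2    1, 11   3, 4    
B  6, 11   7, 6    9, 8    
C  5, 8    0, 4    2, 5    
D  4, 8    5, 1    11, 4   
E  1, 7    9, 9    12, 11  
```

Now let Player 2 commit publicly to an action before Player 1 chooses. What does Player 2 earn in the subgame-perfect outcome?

11

Solve by backward induction (Player 2 leads).
- c1: Player 1 compares 9, 6, 5, 4, 1 and picks A; Player 2 would get 2.
- c2: Player 1 compares 1, 7, 0, 5, 9 and picks E; Player 2 would get 9.
- c3: Player 1 compares 3, 9, 2, 11, 12 and picks E; Player 2 would get 11.
Among 2, 9, 11, the best is 11 at c3. Subgame-perfect outcome: (E, c3) with payoffs (12, 11).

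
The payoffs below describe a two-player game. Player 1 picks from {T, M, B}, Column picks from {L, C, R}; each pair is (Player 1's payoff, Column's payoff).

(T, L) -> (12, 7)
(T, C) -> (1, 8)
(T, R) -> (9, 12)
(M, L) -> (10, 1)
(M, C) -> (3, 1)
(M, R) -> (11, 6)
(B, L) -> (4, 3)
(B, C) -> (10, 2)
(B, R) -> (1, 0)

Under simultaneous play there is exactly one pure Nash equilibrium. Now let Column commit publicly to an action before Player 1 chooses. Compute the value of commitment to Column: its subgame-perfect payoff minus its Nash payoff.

Backward induction with Column moving first.
- L → Player 1 plays T (best of 12, 10, 4); Column gets 7.
- C → Player 1 plays B (best of 1, 3, 10); Column gets 2.
- R → Player 1 plays M (best of 9, 11, 1); Column gets 6.
Among 7, 2, 6, the best is 7 at L. Subgame-perfect outcome: (T, L) with payoffs (12, 7).
Now find the simultaneous Nash equilibrium.
Player 1's best replies: L→T; C→B; R→M.
Column's best replies: T→R; M→R; B→L.
Only (M, R) has each player best-responding; Nash payoffs (11, 6).
Column's commitment gain: 7 − 6 = 1.

1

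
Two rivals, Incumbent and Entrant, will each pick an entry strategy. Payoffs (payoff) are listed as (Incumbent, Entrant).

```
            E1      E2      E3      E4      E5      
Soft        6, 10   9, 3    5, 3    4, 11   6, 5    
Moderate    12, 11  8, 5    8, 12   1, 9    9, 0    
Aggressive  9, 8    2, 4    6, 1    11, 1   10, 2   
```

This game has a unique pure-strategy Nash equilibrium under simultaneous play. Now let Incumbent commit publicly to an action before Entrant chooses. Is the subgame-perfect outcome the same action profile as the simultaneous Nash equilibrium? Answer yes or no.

Solve by backward induction (Incumbent leads).
- Soft: BR = E4, leader payoff 4.
- Moderate: BR = E3, leader payoff 8.
- Aggressive: BR = E1, leader payoff 9.
Maximizing over 4, 8, 9, Incumbent chooses Aggressive. Subgame-perfect outcome: (Aggressive, E1) with payoffs (9, 8).
For the simultaneous game, intersect best replies.
Incumbent's best replies: E1→Moderate; E2→Soft; E3→Moderate; E4→Aggressive; E5→Aggressive.
Entrant's best replies: Soft→E4; Moderate→E3; Aggressive→E1.
The unique mutual best reply is (Moderate, E3), giving (8, 12).
Sequential outcome (Aggressive, E1) differs from the Nash profile (Moderate, E3).

no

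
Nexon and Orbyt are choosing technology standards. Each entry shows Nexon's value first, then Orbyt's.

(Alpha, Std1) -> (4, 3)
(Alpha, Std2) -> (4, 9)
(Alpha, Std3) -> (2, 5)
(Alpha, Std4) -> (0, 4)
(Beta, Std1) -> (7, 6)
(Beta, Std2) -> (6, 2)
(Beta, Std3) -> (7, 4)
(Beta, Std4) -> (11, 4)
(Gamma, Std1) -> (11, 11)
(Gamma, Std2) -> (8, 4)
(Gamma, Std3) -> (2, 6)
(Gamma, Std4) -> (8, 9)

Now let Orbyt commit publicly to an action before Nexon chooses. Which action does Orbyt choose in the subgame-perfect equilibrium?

Std1

Work backward from Nexon's decision.
- Std1: Nexon compares 4, 7, 11 and picks Gamma; Orbyt would get 11.
- Std2: Nexon compares 4, 6, 8 and picks Gamma; Orbyt would get 4.
- Std3: Nexon compares 2, 7, 2 and picks Beta; Orbyt would get 4.
- Std4: Nexon compares 0, 11, 8 and picks Beta; Orbyt would get 4.
Orbyt's induced payoffs are 11, 4, 4, 4, so Orbyt commits to Std1. Subgame-perfect outcome: (Gamma, Std1) with payoffs (11, 11).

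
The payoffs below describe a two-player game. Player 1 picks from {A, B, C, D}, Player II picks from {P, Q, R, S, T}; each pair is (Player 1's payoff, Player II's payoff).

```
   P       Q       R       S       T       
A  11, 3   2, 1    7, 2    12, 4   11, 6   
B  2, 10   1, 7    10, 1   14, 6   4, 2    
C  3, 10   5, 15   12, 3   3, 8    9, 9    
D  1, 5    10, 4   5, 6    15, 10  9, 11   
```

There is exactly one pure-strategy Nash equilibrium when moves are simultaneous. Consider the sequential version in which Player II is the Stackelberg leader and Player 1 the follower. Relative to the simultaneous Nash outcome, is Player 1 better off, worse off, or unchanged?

better off

Work backward from Player 1's decision.
- P: BR = A, leader payoff 3.
- Q: BR = D, leader payoff 4.
- R: BR = C, leader payoff 3.
- S: BR = D, leader payoff 10.
- T: BR = A, leader payoff 6.
Among 3, 4, 3, 10, 6, the best is 10 at S. Subgame-perfect outcome: (D, S) with payoffs (15, 10).
Now find the simultaneous Nash equilibrium.
Player 1's best replies: P→A; Q→D; R→C; S→D; T→A.
Player II's best replies: A→T; B→P; C→Q; D→T.
Only (A, T) has each player best-responding; Nash payoffs (11, 6).
Player 1 earns 15 sequentially versus 11 at the Nash outcome: better off.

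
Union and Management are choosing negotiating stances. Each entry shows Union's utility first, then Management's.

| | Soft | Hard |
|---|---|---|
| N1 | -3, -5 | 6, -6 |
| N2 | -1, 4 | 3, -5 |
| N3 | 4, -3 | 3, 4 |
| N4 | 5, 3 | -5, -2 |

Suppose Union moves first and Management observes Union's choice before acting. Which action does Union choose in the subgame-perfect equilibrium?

N4

Work backward from Management's decision.
- N1: Management compares -5, -6 and picks Soft; Union would get -3.
- N2: Management compares 4, -5 and picks Soft; Union would get -1.
- N3: Management compares -3, 4 and picks Hard; Union would get 3.
- N4: Management compares 3, -2 and picks Soft; Union would get 5.
Among -3, -1, 3, 5, the best is 5 at N4. Subgame-perfect outcome: (N4, Soft) with payoffs (5, 3).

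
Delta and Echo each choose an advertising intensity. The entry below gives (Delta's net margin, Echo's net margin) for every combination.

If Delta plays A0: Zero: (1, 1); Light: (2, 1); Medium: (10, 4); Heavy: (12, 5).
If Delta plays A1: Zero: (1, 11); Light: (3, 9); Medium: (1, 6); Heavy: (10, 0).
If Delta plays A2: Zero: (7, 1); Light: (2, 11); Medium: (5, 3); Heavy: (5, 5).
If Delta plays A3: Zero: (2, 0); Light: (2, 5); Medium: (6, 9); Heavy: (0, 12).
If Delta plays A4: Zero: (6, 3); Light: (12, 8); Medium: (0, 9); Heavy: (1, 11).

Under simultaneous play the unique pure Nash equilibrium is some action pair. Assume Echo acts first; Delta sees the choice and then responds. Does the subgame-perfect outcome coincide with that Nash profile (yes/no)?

Solve by backward induction (Echo leads).
- Zero → Delta plays A2 (best of 1, 1, 7, 2, 6); Echo gets 1.
- Light → Delta plays A4 (best of 2, 3, 2, 2, 12); Echo gets 8.
- Medium → Delta plays A0 (best of 10, 1, 5, 6, 0); Echo gets 4.
- Heavy → Delta plays A0 (best of 12, 10, 5, 0, 1); Echo gets 5.
Echo's induced payoffs are 1, 8, 4, 5, so Echo commits to Light. Subgame-perfect outcome: (A4, Light) with payoffs (12, 8).
Under simultaneous play:
Delta's best replies: Zero→A2; Light→A4; Medium→A0; Heavy→A0.
Echo's best replies: A0→Heavy; A1→Zero; A2→Light; A3→Heavy; A4→Heavy.
Only (A0, Heavy) has each player best-responding; Nash payoffs (12, 5).
Sequential outcome (A4, Light) differs from the Nash profile (A0, Heavy).

no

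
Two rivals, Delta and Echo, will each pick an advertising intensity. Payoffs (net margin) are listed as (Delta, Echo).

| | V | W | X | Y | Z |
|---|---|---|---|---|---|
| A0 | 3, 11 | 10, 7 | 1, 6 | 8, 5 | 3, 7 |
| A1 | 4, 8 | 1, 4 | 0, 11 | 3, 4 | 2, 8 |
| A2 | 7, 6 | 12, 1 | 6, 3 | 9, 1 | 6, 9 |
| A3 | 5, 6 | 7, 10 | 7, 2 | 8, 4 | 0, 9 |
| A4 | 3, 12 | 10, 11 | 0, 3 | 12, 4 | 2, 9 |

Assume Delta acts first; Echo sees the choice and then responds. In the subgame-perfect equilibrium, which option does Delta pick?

Solve by backward induction (Delta leads).
- A0: Echo compares 11, 7, 6, 5, 7 and picks V; Delta would get 3.
- A1: Echo compares 8, 4, 11, 4, 8 and picks X; Delta would get 0.
- A2: Echo compares 6, 1, 3, 1, 9 and picks Z; Delta would get 6.
- A3: Echo compares 6, 10, 2, 4, 9 and picks W; Delta would get 7.
- A4: Echo compares 12, 11, 3, 4, 9 and picks V; Delta would get 3.
Delta's induced payoffs are 3, 0, 6, 7, 3, so Delta commits to A3. Subgame-perfect outcome: (A3, W) with payoffs (7, 10).

A3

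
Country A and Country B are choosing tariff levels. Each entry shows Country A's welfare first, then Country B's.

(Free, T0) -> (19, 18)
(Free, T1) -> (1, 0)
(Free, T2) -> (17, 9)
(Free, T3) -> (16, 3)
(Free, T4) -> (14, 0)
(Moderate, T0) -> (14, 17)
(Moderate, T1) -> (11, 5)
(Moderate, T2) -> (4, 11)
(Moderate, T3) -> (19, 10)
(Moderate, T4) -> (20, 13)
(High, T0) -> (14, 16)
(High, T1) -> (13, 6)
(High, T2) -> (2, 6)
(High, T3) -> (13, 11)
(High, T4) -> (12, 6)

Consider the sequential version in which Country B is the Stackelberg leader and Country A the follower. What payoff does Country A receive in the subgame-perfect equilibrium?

19

Work backward from Country A's decision.
- T0: Country A compares 19, 14, 14 and picks Free; Country B would get 18.
- T1: Country A compares 1, 11, 13 and picks High; Country B would get 6.
- T2: Country A compares 17, 4, 2 and picks Free; Country B would get 9.
- T3: Country A compares 16, 19, 13 and picks Moderate; Country B would get 10.
- T4: Country A compares 14, 20, 12 and picks Moderate; Country B would get 13.
Maximizing over 18, 6, 9, 10, 13, Country B chooses T0. Subgame-perfect outcome: (Free, T0) with payoffs (19, 18).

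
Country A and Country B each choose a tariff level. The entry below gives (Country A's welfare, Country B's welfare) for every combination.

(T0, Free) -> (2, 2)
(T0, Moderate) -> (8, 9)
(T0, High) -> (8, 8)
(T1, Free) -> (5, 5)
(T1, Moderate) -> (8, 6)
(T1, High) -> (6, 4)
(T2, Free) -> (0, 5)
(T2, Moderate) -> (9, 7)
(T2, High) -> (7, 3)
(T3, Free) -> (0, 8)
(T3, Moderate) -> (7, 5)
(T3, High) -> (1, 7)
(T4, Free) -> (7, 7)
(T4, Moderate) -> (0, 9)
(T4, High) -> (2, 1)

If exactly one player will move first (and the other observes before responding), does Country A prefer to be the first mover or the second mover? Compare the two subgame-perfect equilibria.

If Country A leads: Country B's best replies are T0→Moderate, T1→Moderate, T2→Moderate, T3→Free, T4→Moderate; Country A's induced payoffs 8, 8, 9, 0, 0; outcome (T2, Moderate), payoffs (9, 7).
If Country B leads: Country A's best replies are Free→T4, Moderate→T2, High→T0; Country B's induced payoffs 7, 7, 8; outcome (T0, High), payoffs (8, 8).
Country A gets 9 moving first and 8 moving second, so Country A prefers to move first.

first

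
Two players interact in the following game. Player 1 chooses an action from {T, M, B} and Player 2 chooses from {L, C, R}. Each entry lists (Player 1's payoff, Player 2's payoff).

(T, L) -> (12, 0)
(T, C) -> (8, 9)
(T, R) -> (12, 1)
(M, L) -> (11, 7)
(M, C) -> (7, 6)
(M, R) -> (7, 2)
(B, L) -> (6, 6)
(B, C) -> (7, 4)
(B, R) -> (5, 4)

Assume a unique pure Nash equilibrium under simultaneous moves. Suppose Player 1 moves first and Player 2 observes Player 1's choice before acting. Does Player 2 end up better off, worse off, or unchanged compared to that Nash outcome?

worse off

Solve by backward induction (Player 1 leads).
- T → Player 2 plays C (best of 0, 9, 1); Player 1 gets 8.
- M → Player 2 plays L (best of 7, 6, 2); Player 1 gets 11.
- B → Player 2 plays L (best of 6, 4, 4); Player 1 gets 6.
Maximizing over 8, 11, 6, Player 1 chooses M. Subgame-perfect outcome: (M, L) with payoffs (11, 7).
Now find the simultaneous Nash equilibrium.
Player 1's best replies: L→T; C→T; R→T.
Player 2's best replies: T→C; M→L; B→L.
Only (T, C) has each player best-responding; Nash payoffs (8, 9).
Player 2 earns 7 sequentially versus 9 at the Nash outcome: worse off.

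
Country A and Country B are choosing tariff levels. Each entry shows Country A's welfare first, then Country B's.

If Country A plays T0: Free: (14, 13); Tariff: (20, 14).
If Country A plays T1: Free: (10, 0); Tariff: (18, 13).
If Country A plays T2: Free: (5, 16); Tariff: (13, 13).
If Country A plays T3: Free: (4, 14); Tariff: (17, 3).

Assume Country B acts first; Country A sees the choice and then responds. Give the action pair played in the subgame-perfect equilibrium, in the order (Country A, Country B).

(T0, Tariff)

Country A best-responds to each possible Country B move:
- Free → Country A plays T0 (best of 14, 10, 5, 4); Country B gets 13.
- Tariff → Country A plays T0 (best of 20, 18, 13, 17); Country B gets 14.
Among 13, 14, the best is 14 at Tariff. Subgame-perfect outcome: (T0, Tariff) with payoffs (20, 14).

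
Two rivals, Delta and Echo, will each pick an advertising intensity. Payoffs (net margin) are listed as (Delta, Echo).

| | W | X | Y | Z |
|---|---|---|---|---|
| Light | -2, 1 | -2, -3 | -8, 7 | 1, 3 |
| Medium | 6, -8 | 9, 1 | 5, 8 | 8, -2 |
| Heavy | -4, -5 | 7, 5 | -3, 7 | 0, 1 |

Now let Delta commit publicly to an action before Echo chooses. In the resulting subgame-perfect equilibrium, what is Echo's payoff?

Echo best-responds to each possible Delta move:
- Light: Echo compares 1, -3, 7, 3 and picks Y; Delta would get -8.
- Medium: Echo compares -8, 1, 8, -2 and picks Y; Delta would get 5.
- Heavy: Echo compares -5, 5, 7, 1 and picks Y; Delta would get -3.
Maximizing over -8, 5, -3, Delta chooses Medium. Subgame-perfect outcome: (Medium, Y) with payoffs (5, 8).

8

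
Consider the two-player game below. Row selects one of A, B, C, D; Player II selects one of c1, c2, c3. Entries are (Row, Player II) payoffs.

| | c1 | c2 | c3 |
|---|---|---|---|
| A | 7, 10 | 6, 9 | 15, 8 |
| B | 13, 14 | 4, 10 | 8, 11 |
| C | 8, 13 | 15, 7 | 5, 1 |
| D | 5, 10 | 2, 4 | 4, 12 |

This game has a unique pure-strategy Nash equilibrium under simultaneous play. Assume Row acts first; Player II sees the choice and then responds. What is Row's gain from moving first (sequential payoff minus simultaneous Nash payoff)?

Backward induction with Row moving first.
- A → Player II plays c1 (best of 10, 9, 8); Row gets 7.
- B → Player II plays c1 (best of 14, 10, 11); Row gets 13.
- C → Player II plays c1 (best of 13, 7, 1); Row gets 8.
- D → Player II plays c3 (best of 10, 4, 12); Row gets 4.
Maximizing over 7, 13, 8, 4, Row chooses B. Subgame-perfect outcome: (B, c1) with payoffs (13, 14).
For the simultaneous game, intersect best replies.
Row's best replies: c1→B; c2→C; c3→A.
Player II's best replies: A→c1; B→c1; C→c1; D→c3.
Only (B, c1) has each player best-responding; Nash payoffs (13, 14).
Row's commitment gain: 13 − 13 = 0.

0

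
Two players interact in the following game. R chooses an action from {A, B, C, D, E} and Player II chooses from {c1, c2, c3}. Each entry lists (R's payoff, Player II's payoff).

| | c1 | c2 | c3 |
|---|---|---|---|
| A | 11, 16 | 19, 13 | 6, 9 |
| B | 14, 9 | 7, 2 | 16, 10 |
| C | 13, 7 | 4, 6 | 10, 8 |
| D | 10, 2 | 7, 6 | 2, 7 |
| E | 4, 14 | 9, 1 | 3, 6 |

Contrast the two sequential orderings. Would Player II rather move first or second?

first

If R leads: Player II's best replies are A→c1, B→c3, C→c3, D→c3, E→c1; R's induced payoffs 11, 16, 10, 2, 4; outcome (B, c3), payoffs (16, 10).
If Player II leads: R's best replies are c1→B, c2→A, c3→B; Player II's induced payoffs 9, 13, 10; outcome (A, c2), payoffs (19, 13).
Player II gets 13 moving first and 10 moving second, so Player II prefers to move first.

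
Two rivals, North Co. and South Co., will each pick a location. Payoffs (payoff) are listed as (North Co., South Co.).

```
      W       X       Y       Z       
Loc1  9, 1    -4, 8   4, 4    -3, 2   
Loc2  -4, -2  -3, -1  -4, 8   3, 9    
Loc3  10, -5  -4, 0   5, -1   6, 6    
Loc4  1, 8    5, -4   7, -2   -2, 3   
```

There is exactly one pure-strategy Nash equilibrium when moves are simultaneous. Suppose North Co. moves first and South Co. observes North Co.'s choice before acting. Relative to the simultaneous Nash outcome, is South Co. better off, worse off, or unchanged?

unchanged

South Co. best-responds to each possible North Co. move:
- Loc1 → South Co. plays X (best of 1, 8, 4, 2); North Co. gets -4.
- Loc2 → South Co. plays Z (best of -2, -1, 8, 9); North Co. gets 3.
- Loc3 → South Co. plays Z (best of -5, 0, -1, 6); North Co. gets 6.
- Loc4 → South Co. plays W (best of 8, -4, -2, 3); North Co. gets 1.
Among -4, 3, 6, 1, the best is 6 at Loc3. Subgame-perfect outcome: (Loc3, Z) with payoffs (6, 6).
For the simultaneous game, intersect best replies.
North Co.'s best replies: W→Loc3; X→Loc4; Y→Loc4; Z→Loc3.
South Co.'s best replies: Loc1→X; Loc2→Z; Loc3→Z; Loc4→W.
Only (Loc3, Z) has each player best-responding; Nash payoffs (6, 6).
South Co. earns 6 sequentially versus 6 at the Nash outcome: unchanged.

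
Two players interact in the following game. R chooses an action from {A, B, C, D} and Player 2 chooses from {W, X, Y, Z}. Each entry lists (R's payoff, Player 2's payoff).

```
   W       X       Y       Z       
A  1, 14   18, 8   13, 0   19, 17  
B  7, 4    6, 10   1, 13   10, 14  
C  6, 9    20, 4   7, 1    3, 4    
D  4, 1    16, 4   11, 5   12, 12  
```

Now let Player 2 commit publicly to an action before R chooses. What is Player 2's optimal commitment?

Work backward from R's decision.
- W: BR = B, leader payoff 4.
- X: BR = C, leader payoff 4.
- Y: BR = A, leader payoff 0.
- Z: BR = A, leader payoff 17.
Player 2's induced payoffs are 4, 4, 0, 17, so Player 2 commits to Z. Subgame-perfect outcome: (A, Z) with payoffs (19, 17).

Z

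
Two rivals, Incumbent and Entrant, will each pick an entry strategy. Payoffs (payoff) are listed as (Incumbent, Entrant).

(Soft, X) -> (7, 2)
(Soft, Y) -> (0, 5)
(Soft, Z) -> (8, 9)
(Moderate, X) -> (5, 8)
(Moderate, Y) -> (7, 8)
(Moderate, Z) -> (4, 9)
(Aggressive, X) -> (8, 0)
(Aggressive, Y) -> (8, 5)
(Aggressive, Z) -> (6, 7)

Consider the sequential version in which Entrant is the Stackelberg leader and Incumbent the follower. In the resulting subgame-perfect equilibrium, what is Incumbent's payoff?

8

Incumbent best-responds to each possible Entrant move:
- X: BR = Aggressive, leader payoff 0.
- Y: BR = Aggressive, leader payoff 5.
- Z: BR = Soft, leader payoff 9.
Entrant's induced payoffs are 0, 5, 9, so Entrant commits to Z. Subgame-perfect outcome: (Soft, Z) with payoffs (8, 9).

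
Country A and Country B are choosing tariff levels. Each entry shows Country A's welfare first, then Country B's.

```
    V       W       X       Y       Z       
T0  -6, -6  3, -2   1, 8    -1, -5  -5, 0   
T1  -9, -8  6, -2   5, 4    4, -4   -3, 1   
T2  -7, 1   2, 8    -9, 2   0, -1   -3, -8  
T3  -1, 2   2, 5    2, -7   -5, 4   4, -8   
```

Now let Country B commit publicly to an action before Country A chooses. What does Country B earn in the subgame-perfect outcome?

Work backward from Country A's decision.
- V → Country A plays T3 (best of -6, -9, -7, -1); Country B gets 2.
- W → Country A plays T1 (best of 3, 6, 2, 2); Country B gets -2.
- X → Country A plays T1 (best of 1, 5, -9, 2); Country B gets 4.
- Y → Country A plays T1 (best of -1, 4, 0, -5); Country B gets -4.
- Z → Country A plays T3 (best of -5, -3, -3, 4); Country B gets -8.
Country B's induced payoffs are 2, -2, 4, -4, -8, so Country B commits to X. Subgame-perfect outcome: (T1, X) with payoffs (5, 4).

4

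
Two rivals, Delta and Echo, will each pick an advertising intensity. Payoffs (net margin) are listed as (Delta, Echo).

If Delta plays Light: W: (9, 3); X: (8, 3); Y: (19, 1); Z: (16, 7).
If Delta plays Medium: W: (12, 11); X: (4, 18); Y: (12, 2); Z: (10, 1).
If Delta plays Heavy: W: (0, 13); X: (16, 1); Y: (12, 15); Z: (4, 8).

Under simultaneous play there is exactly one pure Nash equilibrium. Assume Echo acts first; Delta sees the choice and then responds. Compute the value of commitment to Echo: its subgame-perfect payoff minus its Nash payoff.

Work backward from Delta's decision.
- W: Delta compares 9, 12, 0 and picks Medium; Echo would get 11.
- X: Delta compares 8, 4, 16 and picks Heavy; Echo would get 1.
- Y: Delta compares 19, 12, 12 and picks Light; Echo would get 1.
- Z: Delta compares 16, 10, 4 and picks Light; Echo would get 7.
Maximizing over 11, 1, 1, 7, Echo chooses W. Subgame-perfect outcome: (Medium, W) with payoffs (12, 11).
For the simultaneous game, intersect best replies.
Delta's best replies: W→Medium; X→Heavy; Y→Light; Z→Light.
Echo's best replies: Light→Z; Medium→X; Heavy→Y.
Only (Light, Z) has each player best-responding; Nash payoffs (16, 7).
Echo's commitment gain: 11 − 7 = 4.

4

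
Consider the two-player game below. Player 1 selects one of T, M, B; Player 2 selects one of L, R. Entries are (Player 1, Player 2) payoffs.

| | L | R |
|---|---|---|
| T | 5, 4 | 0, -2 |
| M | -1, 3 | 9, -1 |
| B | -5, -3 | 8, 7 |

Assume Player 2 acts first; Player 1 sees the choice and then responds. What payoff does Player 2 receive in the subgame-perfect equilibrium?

4

Player 1 best-responds to each possible Player 2 move:
- L: BR = T, leader payoff 4.
- R: BR = M, leader payoff -1.
Among 4, -1, the best is 4 at L. Subgame-perfect outcome: (T, L) with payoffs (5, 4).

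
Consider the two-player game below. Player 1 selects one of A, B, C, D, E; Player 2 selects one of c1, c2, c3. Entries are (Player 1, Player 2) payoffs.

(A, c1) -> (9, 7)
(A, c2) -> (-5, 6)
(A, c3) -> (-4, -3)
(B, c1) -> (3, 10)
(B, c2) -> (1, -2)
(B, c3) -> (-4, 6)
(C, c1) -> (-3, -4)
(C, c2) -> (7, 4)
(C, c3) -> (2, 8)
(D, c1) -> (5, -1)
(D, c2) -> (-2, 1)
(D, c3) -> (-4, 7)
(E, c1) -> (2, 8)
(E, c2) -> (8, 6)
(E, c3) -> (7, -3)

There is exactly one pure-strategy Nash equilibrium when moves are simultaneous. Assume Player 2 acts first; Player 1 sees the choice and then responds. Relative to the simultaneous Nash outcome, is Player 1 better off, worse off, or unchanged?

unchanged

Player 1 best-responds to each possible Player 2 move:
- c1 → Player 1 plays A (best of 9, 3, -3, 5, 2); Player 2 gets 7.
- c2 → Player 1 plays E (best of -5, 1, 7, -2, 8); Player 2 gets 6.
- c3 → Player 1 plays E (best of -4, -4, 2, -4, 7); Player 2 gets -3.
Maximizing over 7, 6, -3, Player 2 chooses c1. Subgame-perfect outcome: (A, c1) with payoffs (9, 7).
For the simultaneous game, intersect best replies.
Player 1's best replies: c1→A; c2→E; c3→E.
Player 2's best replies: A→c1; B→c1; C→c3; D→c3; E→c1.
Only (A, c1) has each player best-responding; Nash payoffs (9, 7).
Player 1 earns 9 sequentially versus 9 at the Nash outcome: unchanged.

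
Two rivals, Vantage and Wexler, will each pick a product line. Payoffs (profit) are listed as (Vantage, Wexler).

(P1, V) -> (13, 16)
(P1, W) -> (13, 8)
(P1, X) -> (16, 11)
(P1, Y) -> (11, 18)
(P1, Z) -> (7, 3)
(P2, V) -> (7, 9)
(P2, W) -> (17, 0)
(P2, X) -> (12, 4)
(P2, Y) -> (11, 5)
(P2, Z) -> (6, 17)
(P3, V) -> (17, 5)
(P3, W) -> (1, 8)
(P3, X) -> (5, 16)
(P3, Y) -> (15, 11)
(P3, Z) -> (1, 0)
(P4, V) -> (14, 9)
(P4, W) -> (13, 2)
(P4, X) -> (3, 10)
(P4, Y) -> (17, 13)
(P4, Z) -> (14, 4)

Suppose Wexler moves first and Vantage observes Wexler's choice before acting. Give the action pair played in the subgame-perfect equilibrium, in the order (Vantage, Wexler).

(P4, Y)

Backward induction with Wexler moving first.
- V: BR = P3, leader payoff 5.
- W: BR = P2, leader payoff 0.
- X: BR = P1, leader payoff 11.
- Y: BR = P4, leader payoff 13.
- Z: BR = P4, leader payoff 4.
Maximizing over 5, 0, 11, 13, 4, Wexler chooses Y. Subgame-perfect outcome: (P4, Y) with payoffs (17, 13).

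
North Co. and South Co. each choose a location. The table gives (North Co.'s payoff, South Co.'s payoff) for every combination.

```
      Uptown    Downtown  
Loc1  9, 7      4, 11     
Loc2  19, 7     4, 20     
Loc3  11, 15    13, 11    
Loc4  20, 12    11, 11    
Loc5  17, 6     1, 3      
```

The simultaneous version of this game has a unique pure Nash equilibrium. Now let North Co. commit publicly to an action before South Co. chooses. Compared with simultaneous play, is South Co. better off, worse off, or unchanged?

Solve by backward induction (North Co. leads).
- Loc1: BR = Downtown, leader payoff 4.
- Loc2: BR = Downtown, leader payoff 4.
- Loc3: BR = Uptown, leader payoff 11.
- Loc4: BR = Uptown, leader payoff 20.
- Loc5: BR = Uptown, leader payoff 17.
North Co.'s induced payoffs are 4, 4, 11, 20, 17, so North Co. commits to Loc4. Subgame-perfect outcome: (Loc4, Uptown) with payoffs (20, 12).
Under simultaneous play:
North Co.'s best replies: Uptown→Loc4; Downtown→Loc3.
South Co.'s best replies: Loc1→Downtown; Loc2→Downtown; Loc3→Uptown; Loc4→Uptown; Loc5→Uptown.
Only (Loc4, Uptown) has each player best-responding; Nash payoffs (20, 12).
South Co. earns 12 sequentially versus 12 at the Nash outcome: unchanged.

unchanged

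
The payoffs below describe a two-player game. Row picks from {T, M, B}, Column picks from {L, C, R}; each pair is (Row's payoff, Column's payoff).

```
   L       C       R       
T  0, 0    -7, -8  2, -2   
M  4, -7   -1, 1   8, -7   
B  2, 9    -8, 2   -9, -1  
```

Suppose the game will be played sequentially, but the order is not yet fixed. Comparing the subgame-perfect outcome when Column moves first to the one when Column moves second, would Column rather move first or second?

second

If Row leads: Column's best replies are T→L, M→C, B→L; Row's induced payoffs 0, -1, 2; outcome (B, L), payoffs (2, 9).
If Column leads: Row's best replies are L→M, C→M, R→M; Column's induced payoffs -7, 1, -7; outcome (M, C), payoffs (-1, 1).
Column gets 1 moving first and 9 moving second, so Column prefers to move second.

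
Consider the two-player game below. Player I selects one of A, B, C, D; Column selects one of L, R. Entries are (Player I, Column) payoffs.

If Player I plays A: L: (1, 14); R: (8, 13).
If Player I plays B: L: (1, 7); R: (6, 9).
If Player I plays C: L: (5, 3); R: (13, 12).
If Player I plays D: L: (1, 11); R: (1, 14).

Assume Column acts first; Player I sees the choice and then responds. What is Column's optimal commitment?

R

Player I best-responds to each possible Column move:
- L → Player I plays C (best of 1, 1, 5, 1); Column gets 3.
- R → Player I plays C (best of 8, 6, 13, 1); Column gets 12.
Column's induced payoffs are 3, 12, so Column commits to R. Subgame-perfect outcome: (C, R) with payoffs (13, 12).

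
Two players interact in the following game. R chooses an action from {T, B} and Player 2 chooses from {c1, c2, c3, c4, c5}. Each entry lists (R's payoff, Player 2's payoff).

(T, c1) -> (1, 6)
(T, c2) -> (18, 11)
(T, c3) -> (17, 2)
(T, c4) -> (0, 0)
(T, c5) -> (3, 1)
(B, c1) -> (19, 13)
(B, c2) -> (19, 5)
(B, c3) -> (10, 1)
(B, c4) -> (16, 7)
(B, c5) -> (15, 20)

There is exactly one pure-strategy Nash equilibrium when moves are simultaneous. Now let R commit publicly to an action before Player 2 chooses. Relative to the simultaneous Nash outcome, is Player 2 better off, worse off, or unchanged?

worse off

Solve by backward induction (R leads).
- T: BR = c2, leader payoff 18.
- B: BR = c5, leader payoff 15.
Among 18, 15, the best is 18 at T. Subgame-perfect outcome: (T, c2) with payoffs (18, 11).
Under simultaneous play:
R's best replies: c1→B; c2→B; c3→T; c4→B; c5→B.
Player 2's best replies: T→c2; B→c5.
The unique mutual best reply is (B, c5), giving (15, 20).
Player 2 earns 11 sequentially versus 20 at the Nash outcome: worse off.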